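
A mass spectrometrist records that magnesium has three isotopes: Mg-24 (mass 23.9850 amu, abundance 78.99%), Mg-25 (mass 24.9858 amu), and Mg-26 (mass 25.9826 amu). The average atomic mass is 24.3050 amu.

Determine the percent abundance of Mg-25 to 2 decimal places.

10.00%

The remaining 21.01% is split between Mg-25 (fraction x) and Mg-26 (fraction 0.2101 − x).
Substituting: 24.9858x + 25.9826(0.2101 − x) = 5.3592485
(24.9858 − 25.9826)x = -0.09969576  ⇒  x = 0.10002, y = 0.11008
Mg-25: 10.00%, Mg-26: 11.01%.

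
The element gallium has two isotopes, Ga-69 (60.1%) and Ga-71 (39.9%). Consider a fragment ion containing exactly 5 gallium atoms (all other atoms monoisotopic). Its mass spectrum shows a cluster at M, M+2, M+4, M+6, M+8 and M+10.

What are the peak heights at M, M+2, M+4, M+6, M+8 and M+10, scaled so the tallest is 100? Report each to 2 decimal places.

22.69 : 75.31 : 100.00 : 66.39 : 22.04 : 2.93

Each Ga atom is independently Ga-69 (p = 0.601) or Ga-71 (q = 0.399); the cluster is the binomial expansion (p + q)^5.
P(M) = 0.601^5 = 0.078410
P(M+2) = 5 × 0.601^4 × 0.399^1 = 0.260280
P(M+4) = 10 × 0.601^3 × 0.399^2 = 0.345596
P(M+6) = 10 × 0.601^2 × 0.399^3 = 0.229439
P(M+8) = 5 × 0.601^1 × 0.399^4 = 0.076162
P(M+10) = 0.399^5 = 0.010113
The M+4 peak is largest (0.345596); scaling to 100 gives 22.69 : 75.31 : 100.00 : 66.39 : 22.04 : 2.93.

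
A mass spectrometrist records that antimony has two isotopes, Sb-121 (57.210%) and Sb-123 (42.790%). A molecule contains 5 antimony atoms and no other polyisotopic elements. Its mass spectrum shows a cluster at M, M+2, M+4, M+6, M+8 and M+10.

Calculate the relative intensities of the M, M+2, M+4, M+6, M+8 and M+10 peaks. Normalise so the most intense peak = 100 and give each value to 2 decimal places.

Expanding (0.57210 + 0.42790)^5:
P(M) = 0.57210^5 = 0.061286
P(M+2) = 5 × 0.57210^4 × 0.42790^1 = 0.229192
P(M+4) = 10 × 0.57210^3 × 0.42790^2 = 0.342847
P(M+6) = 10 × 0.57210^2 × 0.42790^3 = 0.256431
P(M+8) = 5 × 0.57210^1 × 0.42790^4 = 0.095898
P(M+10) = 0.42790^5 = 0.014345
The M+4 peak is largest (0.342847); scaling to 100 gives 17.88 : 66.85 : 100.00 : 74.79 : 27.97 : 4.18.

17.88 : 66.85 : 100.00 : 74.79 : 27.97 : 4.18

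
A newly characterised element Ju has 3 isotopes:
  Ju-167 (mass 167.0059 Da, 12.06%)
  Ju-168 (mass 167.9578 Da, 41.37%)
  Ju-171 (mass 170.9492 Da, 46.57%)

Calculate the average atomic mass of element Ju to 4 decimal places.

Weight each isotope mass by its fractional abundance: 0.1206 × 167.0059 + 0.4137 × 167.9578 + 0.4657 × 170.9492
= 20.14091 + 69.48414 + 79.61104 = 169.23609 Da

169.2361 Da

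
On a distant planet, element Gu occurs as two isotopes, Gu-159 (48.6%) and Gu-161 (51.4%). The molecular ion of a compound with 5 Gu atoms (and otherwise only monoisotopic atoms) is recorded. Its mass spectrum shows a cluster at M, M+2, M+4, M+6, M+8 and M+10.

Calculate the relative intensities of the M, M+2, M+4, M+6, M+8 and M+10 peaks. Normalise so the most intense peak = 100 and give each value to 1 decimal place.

8.5 : 44.7 : 94.6 : 100.0 : 52.9 : 11.2

Each Gu atom is independently Gu-159 (p = 0.486) or Gu-161 (q = 0.514); the cluster is the binomial expansion (p + q)^5.
P(M) = 0.486^5 = 0.027113
P(M+2) = 5 × 0.486^4 × 0.514^1 = 0.143377
P(M+4) = 10 × 0.486^3 × 0.514^2 = 0.303274
P(M+6) = 10 × 0.486^2 × 0.514^3 = 0.320746
P(M+8) = 5 × 0.486^1 × 0.514^4 = 0.169613
P(M+10) = 0.514^5 = 0.035877
The M+6 peak is largest (0.320746); scaling to 100 gives 8.5 : 44.7 : 94.6 : 100.0 : 52.9 : 11.2.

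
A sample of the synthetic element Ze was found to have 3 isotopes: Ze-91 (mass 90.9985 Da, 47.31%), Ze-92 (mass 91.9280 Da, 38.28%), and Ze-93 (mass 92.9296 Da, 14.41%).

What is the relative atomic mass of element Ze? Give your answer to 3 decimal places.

Ar = Σ fᵢ·mᵢ = 0.4731 × 90.9985 + 0.3828 × 91.9280 + 0.1441 × 92.9296
= 43.05139 + 35.19004 + 13.39116 = 91.63259 Da

91.633 Da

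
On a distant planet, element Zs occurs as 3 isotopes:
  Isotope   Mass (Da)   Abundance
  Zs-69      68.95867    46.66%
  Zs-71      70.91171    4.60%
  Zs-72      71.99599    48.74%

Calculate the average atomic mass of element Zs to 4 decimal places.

Weight each isotope mass by its fractional abundance: 0.4666 × 68.95867 + 0.0460 × 70.91171 + 0.4874 × 71.99599
= 32.176115 + 3.261939 + 35.090846 = 70.528900 Da

70.5289 Da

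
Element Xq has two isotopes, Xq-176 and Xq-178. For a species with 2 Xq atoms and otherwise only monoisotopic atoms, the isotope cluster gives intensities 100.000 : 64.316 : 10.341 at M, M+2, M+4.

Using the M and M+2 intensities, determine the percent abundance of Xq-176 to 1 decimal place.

75.7%

Let p = fractional abundance of Xq-176. I(M+2)/I(M) = [C(2,1)·p^1·(1−p)] / p^2 = 2·(1−p)/p = 64.316/100.000 = 0.6432
(1−p)/p = 0.6432/2 = 0.3216  ⇒  p = 1/(1 + 0.3216) = 0.7567
Xq-176: 75.7%, Xq-178: 24.3%.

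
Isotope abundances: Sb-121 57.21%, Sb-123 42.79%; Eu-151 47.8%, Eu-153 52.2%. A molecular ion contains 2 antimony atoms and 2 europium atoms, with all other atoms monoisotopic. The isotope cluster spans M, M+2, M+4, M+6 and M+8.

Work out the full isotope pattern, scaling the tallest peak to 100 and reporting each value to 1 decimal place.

19.9 : 73.3 : 100.0 : 59.9 : 13.3

Antimony pattern (n=2): 0.32729841 : 0.48960318 : 0.18309841
Europium pattern (n=2): 0.228484 : 0.499032 : 0.272484
Convolve the two distributions (both contribute in 2-u steps):
  M: 0.32729841×0.228484 = 0.074782
  M+2: 0.32729841×0.499032 + 0.48960318×0.228484 = 0.275199
  M+4: 0.32729841×0.272484 + 0.48960318×0.499032 + 0.18309841×0.228484 = 0.375346
  M+6: 0.48960318×0.272484 + 0.18309841×0.499032 = 0.224781
  M+8: 0.18309841×0.272484 = 0.049891
Scale to base peak (0.375346) = 100: 19.9 : 73.3 : 100.0 : 59.9 : 13.3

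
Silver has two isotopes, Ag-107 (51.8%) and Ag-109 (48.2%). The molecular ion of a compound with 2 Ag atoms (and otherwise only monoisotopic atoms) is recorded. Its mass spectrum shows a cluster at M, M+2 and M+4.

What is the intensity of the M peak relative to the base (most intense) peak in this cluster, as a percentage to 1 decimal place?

Binomial terms of (0.518 + 0.482)^2: M 0.2683, M+2 0.4994, M+4 0.2323 → M+2 is the base peak.
P(M+2) = C(2,1) × 0.518^1 × 0.482^1 = 2 × 0.5180 × 0.4820 = 0.499352 (base)
P(M) = C(2,0) × 0.518^2 × 0.482^0 = 1 × 0.268324 × 1.0000 = 0.268324
Relative intensity = 0.268324 / 0.499352 × 100 = 53.7

53.7%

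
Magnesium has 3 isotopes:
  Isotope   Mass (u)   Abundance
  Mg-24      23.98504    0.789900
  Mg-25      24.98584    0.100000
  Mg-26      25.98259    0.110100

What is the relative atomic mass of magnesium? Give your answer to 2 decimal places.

24.31 u

The abundance-weighted mean is 0.789900 × 23.98504 + 0.100000 × 24.98584 + 0.110100 × 25.98259
= 18.945783 + 2.498584 + 2.860683 = 24.305050 u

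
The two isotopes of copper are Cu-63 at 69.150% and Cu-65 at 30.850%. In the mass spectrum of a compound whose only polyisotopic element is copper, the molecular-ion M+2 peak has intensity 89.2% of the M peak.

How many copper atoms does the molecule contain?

2

With n Cu atoms, P(M+2)/P(M) = C(n,1)·p^(n−1)q / p^n = n·q/p = n · 0.30850/0.69150.
n = 0.892 × 0.69150/0.30850 = 2.00 ≈ 2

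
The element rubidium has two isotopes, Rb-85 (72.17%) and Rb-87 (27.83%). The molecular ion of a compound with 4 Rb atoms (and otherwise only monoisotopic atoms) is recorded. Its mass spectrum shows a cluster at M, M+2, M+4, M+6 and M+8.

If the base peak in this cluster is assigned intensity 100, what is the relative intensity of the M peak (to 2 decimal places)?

64.83

Term probabilities: M 0.2713, M+2 0.4184, M+4 0.2420, M+6 0.0622, M+8 0.0060. Base peak = M+2.
P(M+2) = C(4,1) × 0.7217^3 × 0.2783^1 = 4 × 0.37589809 × 0.2783 = 0.418450 (base)
P(M) = C(4,0) × 0.7217^4 × 0.2783^0 = 1 × 0.27128565 × 1.0000 = 0.271286
Relative intensity = 0.271286 / 0.418450 × 100 = 64.83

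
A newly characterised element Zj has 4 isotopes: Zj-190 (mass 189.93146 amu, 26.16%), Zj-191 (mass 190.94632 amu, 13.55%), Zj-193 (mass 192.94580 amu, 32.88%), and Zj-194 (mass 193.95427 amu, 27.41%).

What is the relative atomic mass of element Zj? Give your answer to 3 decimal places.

192.163 amu

Average mass = Σ (abundance × isotope mass) = 0.2616 × 189.93146 + 0.1355 × 190.94632 + 0.3288 × 192.94580 + 0.2741 × 193.95427
= 49.686070 + 25.873226 + 63.440579 + 53.162865 = 192.162740 amu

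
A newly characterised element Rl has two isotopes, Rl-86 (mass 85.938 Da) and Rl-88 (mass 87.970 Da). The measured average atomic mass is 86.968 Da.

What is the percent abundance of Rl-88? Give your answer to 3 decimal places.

With x = fraction of Rl-86 (so Rl-88 is 1 − x):
85.938·x + 87.970·(1 − x) = 86.968
(85.938 − 87.970)·x = 86.968 − 87.970
x = -1.002 / -2.032 = 0.49311 → 49.311% Rl-86, 50.689% Rl-88.

50.689%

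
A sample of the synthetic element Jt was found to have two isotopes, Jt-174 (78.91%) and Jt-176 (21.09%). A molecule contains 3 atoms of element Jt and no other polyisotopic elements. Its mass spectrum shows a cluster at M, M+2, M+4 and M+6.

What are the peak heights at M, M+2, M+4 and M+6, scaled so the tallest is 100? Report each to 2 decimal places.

The 3 Jt atoms are independent, so intensities follow the terms of (0.7891 + 0.2109)^3.
P(M) = 0.7891^3 = 0.491356
P(M+2) = 3 × 0.7891^2 × 0.2109^1 = 0.393969
P(M+4) = 3 × 0.7891^1 × 0.2109^2 = 0.105295
P(M+6) = 0.2109^3 = 0.009381
The M peak is largest (0.491356); scaling to 100 gives 100.00 : 80.18 : 21.43 : 1.91.

100.00 : 80.18 : 21.43 : 1.91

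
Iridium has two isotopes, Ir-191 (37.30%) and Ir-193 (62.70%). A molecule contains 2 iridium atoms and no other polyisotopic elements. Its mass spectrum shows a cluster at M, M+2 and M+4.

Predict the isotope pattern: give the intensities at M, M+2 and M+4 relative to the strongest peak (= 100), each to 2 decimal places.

Expanding (0.3730 + 0.6270)^2:
P(M) = 0.3730^2 = 0.139129
P(M+2) = 2 × 0.3730^1 × 0.6270^1 = 0.467742
P(M+4) = 0.6270^2 = 0.393129
The M+2 peak is largest (0.467742); scaling to 100 gives 29.74 : 100.00 : 84.05.

29.74 : 100.00 : 84.05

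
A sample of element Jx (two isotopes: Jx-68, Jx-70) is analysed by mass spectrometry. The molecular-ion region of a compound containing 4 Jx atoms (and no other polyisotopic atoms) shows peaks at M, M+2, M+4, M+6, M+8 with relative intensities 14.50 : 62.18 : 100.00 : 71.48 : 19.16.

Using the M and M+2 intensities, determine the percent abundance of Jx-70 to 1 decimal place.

51.7%

Write p for the Jx-68 fraction. I(M+2)/I(M) = [C(4,1)·p^3·(1−p)] / p^4 = 4·(1−p)/p = 62.18/14.50 = 4.2883
(1−p)/p = 4.2883/4 = 1.0721  ⇒  p = 1/(1 + 1.0721) = 0.4826
Jx-68: 48.3%, Jx-70: 51.7%.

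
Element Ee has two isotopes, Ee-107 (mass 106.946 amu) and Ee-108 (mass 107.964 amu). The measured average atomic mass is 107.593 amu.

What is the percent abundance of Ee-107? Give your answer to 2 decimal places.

36.44%

Writing the weighted mean with unknown fraction x of Ee-107:
106.946·x + 107.964·(1 − x) = 107.593
(106.946 − 107.964)·x = 107.593 − 107.964
x = -0.371 / -1.018 = 0.36444 → 36.44% Ee-107, 63.56% Ee-108.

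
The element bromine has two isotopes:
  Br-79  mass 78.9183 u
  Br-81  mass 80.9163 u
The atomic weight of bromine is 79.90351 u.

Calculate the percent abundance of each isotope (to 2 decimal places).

Let x be the fractional abundance of Br-79; then Br-81 has abundance 1 − x.
78.9183·x + 80.9163·(1 − x) = 79.90351
(78.9183 − 80.9163)·x = 79.90351 − 80.9163
x = -1.01279 / -1.9980 = 0.50690 → 50.69% Br-79, 49.31% Br-81.

Br-79: 50.69%, Br-81: 49.31%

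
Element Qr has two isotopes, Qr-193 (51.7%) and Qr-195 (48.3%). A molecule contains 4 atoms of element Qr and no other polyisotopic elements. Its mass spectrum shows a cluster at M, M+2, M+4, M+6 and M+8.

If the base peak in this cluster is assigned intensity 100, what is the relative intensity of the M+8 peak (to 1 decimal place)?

14.5

(0.517 + 0.483)^4 gives M 0.0714, M+2 0.2670, M+4 0.3741, M+6 0.2330, M+8 0.0544; the largest is M+4.
P(M+4) = C(4,2) × 0.517^2 × 0.483^2 = 6 × 0.267289 × 0.233289 = 0.374134 (base)
P(M+8) = C(4,4) × 0.517^0 × 0.483^4 = 1 × 1.0000 × 0.05442376 = 0.054424
Relative intensity = 0.054424 / 0.374134 × 100 = 14.5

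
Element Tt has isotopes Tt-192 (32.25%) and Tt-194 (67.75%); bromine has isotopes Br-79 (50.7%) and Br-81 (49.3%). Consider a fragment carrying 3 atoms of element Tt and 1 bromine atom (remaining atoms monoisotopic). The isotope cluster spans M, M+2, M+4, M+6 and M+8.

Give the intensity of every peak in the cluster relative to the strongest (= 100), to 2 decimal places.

Element Tt pattern (n=3): 0.03354202 : 0.2113927 : 0.44408855 : 0.31097673
Bromine pattern (n=1): 0.5070 : 0.4930
Convolve the two distributions (both contribute in 2-u steps):
  M: 0.03354202×0.5070 = 0.017006
  M+2: 0.03354202×0.4930 + 0.2113927×0.5070 = 0.123712
  M+4: 0.2113927×0.4930 + 0.44408855×0.5070 = 0.329369
  M+6: 0.44408855×0.4930 + 0.31097673×0.5070 = 0.376601
  M+8: 0.31097673×0.4930 = 0.153312
Scale to base peak (0.376601) = 100: 4.52 : 32.85 : 87.46 : 100.00 : 40.71

4.52 : 32.85 : 87.46 : 100.00 : 40.71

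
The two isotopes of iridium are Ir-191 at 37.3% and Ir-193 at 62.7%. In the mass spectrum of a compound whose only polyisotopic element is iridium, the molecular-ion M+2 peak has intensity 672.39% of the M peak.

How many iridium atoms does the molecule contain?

With n Ir atoms, P(M+2)/P(M) = C(n,1)·p^(n−1)q / p^n = n·q/p = n · 0.627/0.373.
n = 6.7239 × 0.373/0.627 = 4.00 ≈ 4

4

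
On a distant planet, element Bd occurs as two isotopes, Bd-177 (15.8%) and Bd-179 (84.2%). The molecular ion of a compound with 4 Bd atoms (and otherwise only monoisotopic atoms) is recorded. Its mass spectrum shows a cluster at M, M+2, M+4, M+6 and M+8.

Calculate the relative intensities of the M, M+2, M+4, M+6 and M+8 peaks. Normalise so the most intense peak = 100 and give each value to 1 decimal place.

0.1 : 2.6 : 21.1 : 75.1 : 100.0

Each Bd atom is independently Bd-177 (p = 0.158) or Bd-179 (q = 0.842); the cluster is the binomial expansion (p + q)^4.
P(M) = 0.158^4 = 0.000623
P(M+2) = 4 × 0.158^3 × 0.842^1 = 0.013284
P(M+4) = 6 × 0.158^2 × 0.842^2 = 0.106191
P(M+6) = 4 × 0.158^1 × 0.842^3 = 0.377271
P(M+8) = 0.842^4 = 0.502630
The M+8 peak is largest (0.502630); scaling to 100 gives 0.1 : 2.6 : 21.1 : 75.1 : 100.0.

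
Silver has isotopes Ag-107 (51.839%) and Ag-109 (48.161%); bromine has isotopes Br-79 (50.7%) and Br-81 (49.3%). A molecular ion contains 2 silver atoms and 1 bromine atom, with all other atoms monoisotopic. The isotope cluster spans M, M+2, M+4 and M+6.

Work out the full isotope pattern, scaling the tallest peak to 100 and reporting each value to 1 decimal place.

35.3 : 100.0 : 94.3 : 29.7

Silver pattern (n=2): 0.26872819 : 0.49932362 : 0.23194819
Bromine pattern (n=1): 0.5070 : 0.4930
Convolve the two distributions (both contribute in 2-u steps):
  M: 0.26872819×0.5070 = 0.136245
  M+2: 0.26872819×0.4930 + 0.49932362×0.5070 = 0.385640
  M+4: 0.49932362×0.4930 + 0.23194819×0.5070 = 0.363764
  M+6: 0.23194819×0.4930 = 0.114350
Scale to base peak (0.385640) = 100: 35.3 : 100.0 : 94.3 : 29.7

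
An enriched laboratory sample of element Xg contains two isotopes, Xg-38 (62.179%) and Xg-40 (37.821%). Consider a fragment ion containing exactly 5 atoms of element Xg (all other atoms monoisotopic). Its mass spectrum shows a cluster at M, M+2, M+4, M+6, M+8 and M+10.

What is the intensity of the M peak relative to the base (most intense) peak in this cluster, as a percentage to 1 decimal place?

Term probabilities: M 0.0929, M+2 0.2827, M+4 0.3439, M+6 0.2092, M+8 0.0636, M+10 0.0077. Base peak = M+4.
P(M+4) = C(5,2) × 0.62179^3 × 0.37821^2 = 10 × 0.24039819 × 0.1430428 = 0.343872 (base)
P(M) = C(5,0) × 0.62179^5 × 0.37821^0 = 1 × 0.09294342 × 1.0000 = 0.092943
Relative intensity = 0.092943 / 0.343872 × 100 = 27.0

27.0%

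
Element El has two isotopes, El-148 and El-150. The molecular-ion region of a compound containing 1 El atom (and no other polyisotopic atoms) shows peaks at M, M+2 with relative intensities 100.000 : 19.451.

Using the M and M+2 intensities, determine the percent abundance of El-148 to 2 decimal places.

83.72%

Let p = fractional abundance of El-148. I(M+2)/I(M) = [C(1,1)·p^0·(1−p)] / p^1 = 1·(1−p)/p = 19.451/100.000 = 0.1945
(1−p)/p = 0.1945/1 = 0.1945  ⇒  p = 1/(1 + 0.1945) = 0.8372
El-148: 83.72%, El-150: 16.28%.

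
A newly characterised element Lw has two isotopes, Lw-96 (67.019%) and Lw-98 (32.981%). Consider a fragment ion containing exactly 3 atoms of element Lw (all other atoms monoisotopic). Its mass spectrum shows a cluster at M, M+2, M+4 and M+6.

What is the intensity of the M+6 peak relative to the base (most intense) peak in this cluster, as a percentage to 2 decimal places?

Binomial terms of (0.67019 + 0.32981)^3: M 0.3010, M+2 0.4444, M+4 0.2187, M+6 0.0359 → M+2 is the base peak.
P(M+2) = C(3,1) × 0.67019^2 × 0.32981^1 = 3 × 0.44915464 × 0.32981 = 0.444407 (base)
P(M+6) = C(3,3) × 0.67019^0 × 0.32981^3 = 1 × 1.0000 × 0.03587496 = 0.035875
Relative intensity = 0.035875 / 0.444407 × 100 = 8.07

8.07%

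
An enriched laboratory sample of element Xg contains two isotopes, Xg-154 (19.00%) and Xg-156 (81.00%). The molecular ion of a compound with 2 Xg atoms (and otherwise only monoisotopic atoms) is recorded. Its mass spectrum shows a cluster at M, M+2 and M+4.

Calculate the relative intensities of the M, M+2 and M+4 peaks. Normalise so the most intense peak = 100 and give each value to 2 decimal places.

The 2 Xg atoms are independent, so intensities follow the terms of (0.1900 + 0.8100)^2.
P(M) = 0.1900^2 = 0.036100
P(M+2) = 2 × 0.1900^1 × 0.8100^1 = 0.307800
P(M+4) = 0.8100^2 = 0.656100
The M+4 peak is largest (0.656100); scaling to 100 gives 5.50 : 46.91 : 100.00.

5.50 : 46.91 : 100.00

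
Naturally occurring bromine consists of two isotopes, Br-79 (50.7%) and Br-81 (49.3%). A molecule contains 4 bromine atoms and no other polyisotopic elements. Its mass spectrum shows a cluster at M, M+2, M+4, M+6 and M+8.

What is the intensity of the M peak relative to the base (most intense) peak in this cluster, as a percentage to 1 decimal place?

(0.507 + 0.493)^4 gives M 0.0661, M+2 0.2570, M+4 0.3749, M+6 0.2430, M+8 0.0591; the largest is M+4.
P(M+4) = C(4,2) × 0.507^2 × 0.493^2 = 6 × 0.257049 × 0.243049 = 0.374853 (base)
P(M) = C(4,0) × 0.507^4 × 0.493^0 = 1 × 0.06607419 × 1.0000 = 0.066074
Relative intensity = 0.066074 / 0.374853 × 100 = 17.6

17.6%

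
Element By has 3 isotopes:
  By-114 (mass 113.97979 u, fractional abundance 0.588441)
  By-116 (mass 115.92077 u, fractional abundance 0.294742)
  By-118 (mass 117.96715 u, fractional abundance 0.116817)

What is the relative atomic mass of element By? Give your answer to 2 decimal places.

115.02 u

Ar = Σ fᵢ·mᵢ = 0.588441 × 113.97979 + 0.294742 × 115.92077 + 0.116817 × 117.96715
= 67.070382 + 34.166720 + 13.780569 = 115.017671 u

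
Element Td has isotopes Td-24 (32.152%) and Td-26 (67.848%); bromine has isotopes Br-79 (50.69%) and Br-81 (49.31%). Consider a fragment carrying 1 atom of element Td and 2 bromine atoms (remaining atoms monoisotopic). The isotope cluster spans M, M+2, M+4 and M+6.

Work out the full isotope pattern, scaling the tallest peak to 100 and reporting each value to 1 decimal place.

19.8 : 80.3 : 100.0 : 39.5

Element Td pattern (n=1): 0.32152 : 0.67848
Bromine pattern (n=2): 0.25694761 : 0.49990478 : 0.24314761
Convolve the two distributions (both contribute in 2-u steps):
  M: 0.32152×0.25694761 = 0.082614
  M+2: 0.32152×0.49990478 + 0.67848×0.25694761 = 0.335063
  M+4: 0.32152×0.24314761 + 0.67848×0.49990478 = 0.417352
  M+6: 0.67848×0.24314761 = 0.164971
Scale to base peak (0.417352) = 100: 19.8 : 80.3 : 100.0 : 39.5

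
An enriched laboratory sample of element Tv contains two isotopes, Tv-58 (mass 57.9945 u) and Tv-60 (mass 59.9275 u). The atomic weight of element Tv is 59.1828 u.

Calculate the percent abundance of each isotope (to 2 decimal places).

Tv-58: 38.53%, Tv-60: 61.47%

With x = fraction of Tv-58 (so Tv-60 is 1 − x):
57.9945·x + 59.9275·(1 − x) = 59.1828
(57.9945 − 59.9275)·x = 59.1828 − 59.9275
x = -0.7447 / -1.9330 = 0.38526 → 38.53% Tv-58, 61.47% Tv-60.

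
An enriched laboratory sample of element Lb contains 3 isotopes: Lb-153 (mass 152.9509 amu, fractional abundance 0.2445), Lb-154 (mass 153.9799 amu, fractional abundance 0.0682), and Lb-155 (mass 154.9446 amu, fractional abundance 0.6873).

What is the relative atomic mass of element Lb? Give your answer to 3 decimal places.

154.391 amu

Weight each isotope mass by its fractional abundance: 0.2445 × 152.9509 + 0.0682 × 153.9799 + 0.6873 × 154.9446
= 37.39650 + 10.50143 + 106.49342 = 154.39135 amu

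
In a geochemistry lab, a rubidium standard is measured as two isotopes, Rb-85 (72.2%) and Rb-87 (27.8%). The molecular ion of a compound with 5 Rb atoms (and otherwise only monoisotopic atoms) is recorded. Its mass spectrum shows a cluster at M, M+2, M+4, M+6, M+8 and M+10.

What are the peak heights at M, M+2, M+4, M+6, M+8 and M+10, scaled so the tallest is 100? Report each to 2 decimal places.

51.94 : 100.00 : 77.01 : 29.65 : 5.71 : 0.44

Each Rb atom is independently Rb-85 (p = 0.722) or Rb-87 (q = 0.278); the cluster is the binomial expansion (p + q)^5.
P(M) = 0.722^5 = 0.196194
P(M+2) = 5 × 0.722^4 × 0.278^1 = 0.377714
P(M+4) = 10 × 0.722^3 × 0.278^2 = 0.290872
P(M+6) = 10 × 0.722^2 × 0.278^3 = 0.111998
P(M+8) = 5 × 0.722^1 × 0.278^4 = 0.021562
P(M+10) = 0.278^5 = 0.001660
The M+2 peak is largest (0.377714); scaling to 100 gives 51.94 : 100.00 : 77.01 : 29.65 : 5.71 : 0.44.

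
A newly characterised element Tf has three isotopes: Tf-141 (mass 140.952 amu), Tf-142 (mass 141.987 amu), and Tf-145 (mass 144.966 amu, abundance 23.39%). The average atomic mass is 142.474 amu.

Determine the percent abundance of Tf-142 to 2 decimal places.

56.34%

The remaining 76.61% is split between Tf-141 (fraction x) and Tf-142 (fraction 0.7661 − x).
Substituting: 140.952x + 141.987(0.7661 − x) = 108.5664526
(140.952 − 141.987)x = -0.2097881  ⇒  x = 0.20269, y = 0.56341
Tf-141: 20.27%, Tf-142: 56.34%.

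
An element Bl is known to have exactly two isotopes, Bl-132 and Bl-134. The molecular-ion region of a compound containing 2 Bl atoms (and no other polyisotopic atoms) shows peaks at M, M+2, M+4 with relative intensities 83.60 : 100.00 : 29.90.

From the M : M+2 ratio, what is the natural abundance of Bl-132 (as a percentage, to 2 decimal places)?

62.57%

Let p = fractional abundance of Bl-132. I(M+2)/I(M) = [C(2,1)·p^1·(1−p)] / p^2 = 2·(1−p)/p = 100.00/83.60 = 1.1962
(1−p)/p = 1.1962/2 = 0.5981  ⇒  p = 1/(1 + 0.5981) = 0.6257
Bl-132: 62.57%, Bl-134: 37.43%.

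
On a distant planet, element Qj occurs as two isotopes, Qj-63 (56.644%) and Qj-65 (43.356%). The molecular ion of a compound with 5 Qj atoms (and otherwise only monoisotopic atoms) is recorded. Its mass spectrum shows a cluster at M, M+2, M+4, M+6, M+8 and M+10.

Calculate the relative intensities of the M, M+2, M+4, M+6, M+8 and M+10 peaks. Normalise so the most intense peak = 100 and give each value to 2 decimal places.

17.07 : 65.32 : 100.00 : 76.54 : 29.29 : 4.48

The 5 Qj atoms are independent, so intensities follow the terms of (0.56644 + 0.43356)^5.
P(M) = 0.56644^5 = 0.058314
P(M+2) = 5 × 0.56644^4 × 0.43356^1 = 0.223170
P(M+4) = 10 × 0.56644^3 × 0.43356^2 = 0.341633
P(M+6) = 10 × 0.56644^2 × 0.43356^3 = 0.261490
P(M+8) = 5 × 0.56644^1 × 0.43356^4 = 0.100074
P(M+10) = 0.43356^5 = 0.015320
The M+4 peak is largest (0.341633); scaling to 100 gives 17.07 : 65.32 : 100.00 : 76.54 : 29.29 : 4.48.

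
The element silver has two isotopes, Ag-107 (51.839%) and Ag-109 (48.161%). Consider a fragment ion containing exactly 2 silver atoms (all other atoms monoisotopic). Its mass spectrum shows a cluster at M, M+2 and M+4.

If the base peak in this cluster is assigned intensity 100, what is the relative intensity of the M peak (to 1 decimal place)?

(0.51839 + 0.48161)^2 gives M 0.2687, M+2 0.4993, M+4 0.2319; the largest is M+2.
P(M+2) = C(2,1) × 0.51839^1 × 0.48161^1 = 2 × 0.51839 × 0.48161 = 0.499324 (base)
P(M) = C(2,0) × 0.51839^2 × 0.48161^0 = 1 × 0.26872819 × 1.0000 = 0.268728
Relative intensity = 0.268728 / 0.499324 × 100 = 53.8

53.8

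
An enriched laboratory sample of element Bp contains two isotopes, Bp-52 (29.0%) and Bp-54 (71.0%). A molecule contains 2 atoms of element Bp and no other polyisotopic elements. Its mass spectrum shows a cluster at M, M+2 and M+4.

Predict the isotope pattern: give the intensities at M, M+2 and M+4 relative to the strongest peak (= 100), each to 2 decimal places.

16.68 : 81.69 : 100.00

Expanding (0.290 + 0.710)^2:
P(M) = 0.290^2 = 0.084100
P(M+2) = 2 × 0.290^1 × 0.710^1 = 0.411800
P(M+4) = 0.710^2 = 0.504100
The M+4 peak is largest (0.504100); scaling to 100 gives 16.68 : 81.69 : 100.00.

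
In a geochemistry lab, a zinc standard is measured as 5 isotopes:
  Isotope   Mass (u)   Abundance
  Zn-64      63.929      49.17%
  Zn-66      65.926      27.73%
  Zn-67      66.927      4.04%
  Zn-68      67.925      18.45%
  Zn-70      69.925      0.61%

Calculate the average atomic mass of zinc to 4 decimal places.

Average mass = Σ (abundance × isotope mass) = 0.4917 × 63.929 + 0.2773 × 65.926 + 0.0404 × 66.927 + 0.1845 × 67.925 + 0.0061 × 69.925
= 31.43389 + 18.28128 + 2.70385 + 12.53216 + 0.42654 = 65.37772 u

65.3777 u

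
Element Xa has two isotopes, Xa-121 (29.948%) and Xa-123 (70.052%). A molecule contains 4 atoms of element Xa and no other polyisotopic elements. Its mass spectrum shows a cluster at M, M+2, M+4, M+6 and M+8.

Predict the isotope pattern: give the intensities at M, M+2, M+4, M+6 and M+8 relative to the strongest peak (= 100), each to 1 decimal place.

Expanding (0.29948 + 0.70052)^4:
P(M) = 0.29948^4 = 0.008044
P(M+2) = 4 × 0.29948^3 × 0.70052^1 = 0.075263
P(M+4) = 6 × 0.29948^2 × 0.70052^2 = 0.264075
P(M+6) = 4 × 0.29948^1 × 0.70052^3 = 0.411803
P(M+8) = 0.70052^4 = 0.240814
The M+6 peak is largest (0.411803); scaling to 100 gives 2.0 : 18.3 : 64.1 : 100.0 : 58.5.

2.0 : 18.3 : 64.1 : 100.0 : 58.5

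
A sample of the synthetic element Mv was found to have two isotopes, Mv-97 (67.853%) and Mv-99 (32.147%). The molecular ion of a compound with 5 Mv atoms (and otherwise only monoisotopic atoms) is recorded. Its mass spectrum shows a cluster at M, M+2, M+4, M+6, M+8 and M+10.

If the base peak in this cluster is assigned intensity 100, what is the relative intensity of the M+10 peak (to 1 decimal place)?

1.0

Binomial terms of (0.67853 + 0.32147)^5: M 0.1438, M+2 0.3407, M+4 0.3228, M+6 0.1530, M+8 0.0362, M+10 0.0034 → M+2 is the base peak.
P(M+2) = C(5,1) × 0.67853^4 × 0.32147^1 = 5 × 0.21197089 × 0.32147 = 0.340711 (base)
P(M+10) = C(5,5) × 0.67853^0 × 0.32147^5 = 1 × 1.0000 × 0.00343322 = 0.003433
Relative intensity = 0.003433 / 0.340711 × 100 = 1.0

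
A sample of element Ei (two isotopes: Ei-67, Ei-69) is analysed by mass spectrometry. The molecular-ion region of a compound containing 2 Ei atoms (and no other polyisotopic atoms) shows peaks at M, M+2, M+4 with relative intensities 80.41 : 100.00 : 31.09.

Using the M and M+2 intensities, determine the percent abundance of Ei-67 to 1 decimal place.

Write p for the Ei-67 fraction. I(M+2)/I(M) = [C(2,1)·p^1·(1−p)] / p^2 = 2·(1−p)/p = 100.00/80.41 = 1.2436
(1−p)/p = 1.2436/2 = 0.6218  ⇒  p = 1/(1 + 0.6218) = 0.6166
Ei-67: 61.7%, Ei-69: 38.3%.

61.7%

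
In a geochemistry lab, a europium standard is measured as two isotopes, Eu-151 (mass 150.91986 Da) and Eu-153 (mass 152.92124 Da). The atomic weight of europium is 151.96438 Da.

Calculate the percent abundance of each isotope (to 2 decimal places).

Eu-151: 47.81%, Eu-153: 52.19%

With x = fraction of Eu-151 (so Eu-153 is 1 − x):
150.91986·x + 152.92124·(1 − x) = 151.96438
(150.91986 − 152.92124)·x = 151.96438 − 152.92124
x = -0.95686 / -2.00138 = 0.47810 → 47.81% Eu-151, 52.19% Eu-153.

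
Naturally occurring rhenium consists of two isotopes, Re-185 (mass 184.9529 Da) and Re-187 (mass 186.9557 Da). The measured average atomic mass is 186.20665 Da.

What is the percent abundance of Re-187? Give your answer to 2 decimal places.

Writing the weighted mean with unknown fraction x of Re-185:
184.9529·x + 186.9557·(1 − x) = 186.20665
(184.9529 − 186.9557)·x = 186.20665 − 186.9557
x = -0.74905 / -2.0028 = 0.37400 → 37.40% Re-185, 62.60% Re-187.

62.60%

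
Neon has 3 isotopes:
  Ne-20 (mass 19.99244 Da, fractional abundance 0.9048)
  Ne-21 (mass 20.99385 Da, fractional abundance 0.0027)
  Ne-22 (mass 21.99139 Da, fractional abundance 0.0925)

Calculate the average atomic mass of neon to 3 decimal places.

20.180 Da

Average mass = Σ (abundance × isotope mass) = 0.9048 × 19.99244 + 0.0027 × 20.99385 + 0.0925 × 21.99139
= 18.089160 + 0.056683 + 2.034204 = 20.180047 Da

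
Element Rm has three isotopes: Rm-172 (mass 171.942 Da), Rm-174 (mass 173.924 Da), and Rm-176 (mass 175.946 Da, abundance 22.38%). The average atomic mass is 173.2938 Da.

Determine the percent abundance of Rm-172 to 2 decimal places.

Let x and y be the fractions of Rm-172 and Rm-174. Then x + y = 1 − 0.2238 = 0.7762 and 171.942x + 173.924y = 173.2938 − 0.2238×175.946 = 133.9170852.
Substituting: 171.942x + 173.924(0.7762 − x) = 133.9170852
(171.942 − 173.924)x = -1.0827236  ⇒  x = 0.54628, y = 0.22992
Rm-172: 54.63%, Rm-174: 22.99%.

54.63%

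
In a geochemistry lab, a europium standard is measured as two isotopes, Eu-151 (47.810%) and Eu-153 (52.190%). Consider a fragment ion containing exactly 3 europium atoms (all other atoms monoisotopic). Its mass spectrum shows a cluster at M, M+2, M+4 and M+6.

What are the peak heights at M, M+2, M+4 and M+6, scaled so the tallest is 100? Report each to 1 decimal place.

Expanding (0.47810 + 0.52190)^3:
P(M) = 0.47810^3 = 0.109284
P(M+2) = 3 × 0.47810^2 × 0.52190^1 = 0.357887
P(M+4) = 3 × 0.47810^1 × 0.52190^2 = 0.390674
P(M+6) = 0.52190^3 = 0.142155
The M+4 peak is largest (0.390674); scaling to 100 gives 28.0 : 91.6 : 100.0 : 36.4.

28.0 : 91.6 : 100.0 : 36.4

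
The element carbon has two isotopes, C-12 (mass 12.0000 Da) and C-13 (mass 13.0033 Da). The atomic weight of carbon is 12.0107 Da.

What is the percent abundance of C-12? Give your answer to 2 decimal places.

98.93%

Writing the weighted mean with unknown fraction x of C-12:
12.0000·x + 13.0033·(1 − x) = 12.0107
(12.0000 − 13.0033)·x = 12.0107 − 13.0033
x = -0.9926 / -1.0033 = 0.98934 → 98.93% C-12, 1.07% C-13.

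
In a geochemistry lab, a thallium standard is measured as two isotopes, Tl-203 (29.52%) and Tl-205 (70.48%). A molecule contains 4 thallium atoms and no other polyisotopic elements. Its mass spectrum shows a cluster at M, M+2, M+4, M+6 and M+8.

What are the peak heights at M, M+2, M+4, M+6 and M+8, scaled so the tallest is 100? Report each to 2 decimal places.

Expanding (0.2952 + 0.7048)^4:
P(M) = 0.2952^4 = 0.007594
P(M+2) = 4 × 0.2952^3 × 0.7048^1 = 0.072523
P(M+4) = 6 × 0.2952^2 × 0.7048^2 = 0.259726
P(M+6) = 4 × 0.2952^1 × 0.7048^3 = 0.413403
P(M+8) = 0.7048^4 = 0.246754
The M+6 peak is largest (0.413403); scaling to 100 gives 1.84 : 17.54 : 62.83 : 100.00 : 59.69.

1.84 : 17.54 : 62.83 : 100.00 : 59.69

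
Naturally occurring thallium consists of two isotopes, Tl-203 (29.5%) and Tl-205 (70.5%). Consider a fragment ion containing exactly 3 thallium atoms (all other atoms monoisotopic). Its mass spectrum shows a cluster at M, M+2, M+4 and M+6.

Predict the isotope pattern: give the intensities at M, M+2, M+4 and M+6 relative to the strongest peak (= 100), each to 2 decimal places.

Expanding (0.295 + 0.705)^3:
P(M) = 0.295^3 = 0.025672
P(M+2) = 3 × 0.295^2 × 0.705^1 = 0.184058
P(M+4) = 3 × 0.295^1 × 0.705^2 = 0.439867
P(M+6) = 0.705^3 = 0.350403
The M+4 peak is largest (0.439867); scaling to 100 gives 5.84 : 41.84 : 100.00 : 79.66.

5.84 : 41.84 : 100.00 : 79.66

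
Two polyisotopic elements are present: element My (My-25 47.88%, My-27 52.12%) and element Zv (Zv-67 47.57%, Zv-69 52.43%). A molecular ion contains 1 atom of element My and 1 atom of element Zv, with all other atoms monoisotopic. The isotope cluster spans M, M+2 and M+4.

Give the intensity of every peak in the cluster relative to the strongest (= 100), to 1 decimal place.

Element My pattern (n=1): 0.4788 : 0.5212
Element Zv pattern (n=1): 0.4757 : 0.5243
Convolve the two distributions (both contribute in 2-u steps):
  M: 0.4788×0.4757 = 0.227765
  M+2: 0.4788×0.5243 + 0.5212×0.4757 = 0.498970
  M+4: 0.5212×0.5243 = 0.273265
Scale to base peak (0.498970) = 100: 45.6 : 100.0 : 54.8

45.6 : 100.0 : 54.8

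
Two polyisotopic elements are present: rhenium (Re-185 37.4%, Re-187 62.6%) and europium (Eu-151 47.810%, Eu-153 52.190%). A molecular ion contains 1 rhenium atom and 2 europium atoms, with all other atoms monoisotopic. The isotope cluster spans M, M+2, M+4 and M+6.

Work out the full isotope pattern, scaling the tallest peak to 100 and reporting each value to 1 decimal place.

Rhenium pattern (n=1): 0.3740 : 0.6260
Europium pattern (n=2): 0.22857961 : 0.49904078 : 0.27237961
Convolve the two distributions (both contribute in 2-u steps):
  M: 0.3740×0.22857961 = 0.085489
  M+2: 0.3740×0.49904078 + 0.6260×0.22857961 = 0.329732
  M+4: 0.3740×0.27237961 + 0.6260×0.49904078 = 0.414270
  M+6: 0.6260×0.27237961 = 0.170510
Scale to base peak (0.414270) = 100: 20.6 : 79.6 : 100.0 : 41.2

20.6 : 79.6 : 100.0 : 41.2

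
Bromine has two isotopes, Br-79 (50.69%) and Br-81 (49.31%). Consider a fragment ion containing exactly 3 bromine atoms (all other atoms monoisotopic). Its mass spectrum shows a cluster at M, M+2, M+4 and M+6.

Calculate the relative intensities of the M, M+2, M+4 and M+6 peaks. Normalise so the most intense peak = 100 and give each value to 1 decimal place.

34.3 : 100.0 : 97.3 : 31.5

Each Br atom is independently Br-79 (p = 0.5069) or Br-81 (q = 0.4931); the cluster is the binomial expansion (p + q)^3.
P(M) = 0.5069^3 = 0.130247
P(M+2) = 3 × 0.5069^2 × 0.4931^1 = 0.380103
P(M+4) = 3 × 0.5069^1 × 0.4931^2 = 0.369755
P(M+6) = 0.4931^3 = 0.119896
The M+2 peak is largest (0.380103); scaling to 100 gives 34.3 : 100.0 : 97.3 : 31.5.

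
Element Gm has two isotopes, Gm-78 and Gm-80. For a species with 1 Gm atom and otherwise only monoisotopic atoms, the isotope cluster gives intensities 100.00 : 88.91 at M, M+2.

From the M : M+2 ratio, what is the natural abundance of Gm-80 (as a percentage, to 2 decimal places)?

Let p = fractional abundance of Gm-78. I(M+2)/I(M) = [C(1,1)·p^0·(1−p)] / p^1 = 1·(1−p)/p = 88.91/100.00 = 0.8891
(1−p)/p = 0.8891/1 = 0.8891  ⇒  p = 1/(1 + 0.8891) = 0.5294
Gm-78: 52.94%, Gm-80: 47.06%.

47.06%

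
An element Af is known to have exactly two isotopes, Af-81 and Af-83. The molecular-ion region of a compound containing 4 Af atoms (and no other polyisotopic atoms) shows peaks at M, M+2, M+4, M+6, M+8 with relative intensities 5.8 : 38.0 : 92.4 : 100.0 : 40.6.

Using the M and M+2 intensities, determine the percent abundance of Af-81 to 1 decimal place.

37.9%

Write p for the Af-81 fraction. I(M+2)/I(M) = [C(4,1)·p^3·(1−p)] / p^4 = 4·(1−p)/p = 38.0/5.8 = 6.5517
(1−p)/p = 6.5517/4 = 1.6379  ⇒  p = 1/(1 + 1.6379) = 0.3791
Af-81: 37.9%, Af-83: 62.1%.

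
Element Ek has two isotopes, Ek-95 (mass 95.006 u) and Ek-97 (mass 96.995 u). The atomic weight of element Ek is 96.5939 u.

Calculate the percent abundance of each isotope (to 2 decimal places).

With x = fraction of Ek-95 (so Ek-97 is 1 − x):
95.006·x + 96.995·(1 − x) = 96.5939
(95.006 − 96.995)·x = 96.5939 − 96.995
x = -0.4011 / -1.989 = 0.20166 → 20.17% Ek-95, 79.83% Ek-97.

Ek-95: 20.17%, Ek-97: 79.83%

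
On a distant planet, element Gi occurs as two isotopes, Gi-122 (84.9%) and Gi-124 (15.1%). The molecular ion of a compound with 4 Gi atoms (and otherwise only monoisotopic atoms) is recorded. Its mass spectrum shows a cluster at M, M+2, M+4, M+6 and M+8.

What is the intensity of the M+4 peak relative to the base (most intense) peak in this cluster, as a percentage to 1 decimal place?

Binomial terms of (0.849 + 0.151)^4: M 0.5196, M+2 0.3696, M+4 0.0986, M+6 0.0117, M+8 0.0005 → M is the base peak.
P(M) = C(4,0) × 0.849^4 × 0.151^0 = 1 × 0.51955408 × 1.0000 = 0.519554 (base)
P(M+4) = C(4,2) × 0.849^2 × 0.151^2 = 6 × 0.720801 × 0.022801 = 0.098610
Relative intensity = 0.098610 / 0.519554 × 100 = 19.0

19.0%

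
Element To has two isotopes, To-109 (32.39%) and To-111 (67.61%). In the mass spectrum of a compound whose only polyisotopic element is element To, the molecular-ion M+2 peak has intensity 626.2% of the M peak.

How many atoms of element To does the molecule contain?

With n To atoms, P(M+2)/P(M) = C(n,1)·p^(n−1)q / p^n = n·q/p = n · 0.6761/0.3239.
n = 6.262 × 0.3239/0.6761 = 3.00 ≈ 3

3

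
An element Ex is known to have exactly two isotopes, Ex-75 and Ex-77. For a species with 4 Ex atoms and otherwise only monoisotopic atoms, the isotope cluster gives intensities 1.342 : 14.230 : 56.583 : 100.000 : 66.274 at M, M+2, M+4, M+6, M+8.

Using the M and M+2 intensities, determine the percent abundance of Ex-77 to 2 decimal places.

72.61%

Write p for the Ex-75 fraction. I(M+2)/I(M) = [C(4,1)·p^3·(1−p)] / p^4 = 4·(1−p)/p = 14.230/1.342 = 10.6036
(1−p)/p = 10.6036/4 = 2.6509  ⇒  p = 1/(1 + 2.6509) = 0.2739
Ex-75: 27.39%, Ex-77: 72.61%.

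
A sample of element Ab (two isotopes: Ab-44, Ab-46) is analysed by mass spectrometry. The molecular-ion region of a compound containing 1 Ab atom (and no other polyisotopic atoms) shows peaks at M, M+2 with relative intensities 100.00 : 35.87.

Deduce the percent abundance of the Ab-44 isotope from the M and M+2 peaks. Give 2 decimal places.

73.60%

Write p for the Ab-44 fraction. I(M+2)/I(M) = [C(1,1)·p^0·(1−p)] / p^1 = 1·(1−p)/p = 35.87/100.00 = 0.3587
(1−p)/p = 0.3587/1 = 0.3587  ⇒  p = 1/(1 + 0.3587) = 0.7360
Ab-44: 73.60%, Ab-46: 26.40%.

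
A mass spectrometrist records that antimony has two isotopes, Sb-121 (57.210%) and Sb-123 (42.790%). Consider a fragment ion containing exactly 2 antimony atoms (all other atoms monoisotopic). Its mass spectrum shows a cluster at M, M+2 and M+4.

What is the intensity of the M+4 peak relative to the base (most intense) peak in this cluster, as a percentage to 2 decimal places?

Binomial terms of (0.57210 + 0.42790)^2: M 0.3273, M+2 0.4896, M+4 0.1831 → M+2 is the base peak.
P(M+2) = C(2,1) × 0.57210^1 × 0.42790^1 = 2 × 0.5721 × 0.4279 = 0.489603 (base)
P(M+4) = C(2,2) × 0.57210^0 × 0.42790^2 = 1 × 1.0000 × 0.18309841 = 0.183098
Relative intensity = 0.183098 / 0.489603 × 100 = 37.40

37.40%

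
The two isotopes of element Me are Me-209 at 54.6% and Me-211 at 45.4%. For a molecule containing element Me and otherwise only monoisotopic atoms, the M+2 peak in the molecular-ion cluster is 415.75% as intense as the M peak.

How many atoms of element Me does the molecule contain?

5

With n Me atoms, P(M+2)/P(M) = C(n,1)·p^(n−1)q / p^n = n·q/p = n · 0.454/0.546.
n = 4.1575 × 0.546/0.454 = 5.00 ≈ 5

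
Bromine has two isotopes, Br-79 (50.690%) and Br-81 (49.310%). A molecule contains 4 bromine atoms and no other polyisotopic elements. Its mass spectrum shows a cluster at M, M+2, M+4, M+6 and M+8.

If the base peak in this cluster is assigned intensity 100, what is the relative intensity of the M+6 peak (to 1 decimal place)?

64.9

(0.50690 + 0.49310)^4 gives M 0.0660, M+2 0.2569, M+4 0.3749, M+6 0.2431, M+8 0.0591; the largest is M+4.
P(M+4) = C(4,2) × 0.50690^2 × 0.49310^2 = 6 × 0.25694761 × 0.24314761 = 0.374857 (base)
P(M+6) = C(4,3) × 0.50690^1 × 0.49310^3 = 4 × 0.5069 × 0.11989609 = 0.243101
Relative intensity = 0.243101 / 0.374857 × 100 = 64.9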